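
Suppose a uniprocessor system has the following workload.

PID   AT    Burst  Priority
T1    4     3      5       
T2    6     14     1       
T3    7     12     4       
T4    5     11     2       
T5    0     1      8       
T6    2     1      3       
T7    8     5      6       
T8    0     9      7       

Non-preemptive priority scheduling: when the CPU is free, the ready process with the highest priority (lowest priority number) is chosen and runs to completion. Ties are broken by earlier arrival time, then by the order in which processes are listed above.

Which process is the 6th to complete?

Schedule: | T8 0-9 | T2 9-23 | T4 23-34 | T6 34-35 | T3 35-47 | T1 47-50 | T7 50-55 | T5 55-56 |
Completion: T1=50  T2=23  T3=47  T4=34  T5=56  T6=35  T7=55  T8=9
Finish order: T8 → T2 → T4 → T6 → T3 → T1 → T7 → T5

T1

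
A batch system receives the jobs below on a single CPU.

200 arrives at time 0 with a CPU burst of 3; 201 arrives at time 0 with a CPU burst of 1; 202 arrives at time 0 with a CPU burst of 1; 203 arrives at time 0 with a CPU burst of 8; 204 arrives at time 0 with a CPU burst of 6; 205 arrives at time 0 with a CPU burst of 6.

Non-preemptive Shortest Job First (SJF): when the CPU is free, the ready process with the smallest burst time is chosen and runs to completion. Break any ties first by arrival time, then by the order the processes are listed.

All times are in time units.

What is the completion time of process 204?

11

Timeline: | 201 0-1 | 202 1-2 | 200 2-5 | 204 5-11 | 205 11-17 | 203 17-25 |
Completion: 200=5  201=1  202=2  203=25  204=11  205=17
Turnaround (C−A): 200=5  201=1  202=2  203=25  204=11  205=17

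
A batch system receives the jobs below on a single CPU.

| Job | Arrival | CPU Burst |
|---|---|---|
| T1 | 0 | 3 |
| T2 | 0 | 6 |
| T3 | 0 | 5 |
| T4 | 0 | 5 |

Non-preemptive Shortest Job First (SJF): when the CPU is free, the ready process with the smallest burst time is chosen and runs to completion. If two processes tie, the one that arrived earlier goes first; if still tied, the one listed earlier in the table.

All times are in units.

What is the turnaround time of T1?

3

Schedule: | T1 0-3 | T3 3-8 | T4 8-13 | T2 13-19 |
Completion: T1=3  T2=19  T3=8  T4=13
Turnaround (C−A): T1=3  T2=19  T3=8  T4=13
Turnaround(T1) = completion − arrival = 3 − 0 = 3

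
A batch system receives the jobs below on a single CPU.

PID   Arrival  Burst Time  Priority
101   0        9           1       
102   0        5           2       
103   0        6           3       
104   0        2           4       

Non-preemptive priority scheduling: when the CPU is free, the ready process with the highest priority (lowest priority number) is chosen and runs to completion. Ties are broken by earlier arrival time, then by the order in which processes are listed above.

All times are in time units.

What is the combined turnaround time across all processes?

65

Timeline: | 101 0-9 | 102 9-14 | 103 14-20 | 104 20-22 |
Completion: 101=9  102=14  103=20  104=22
Turnaround (C−A): 101=9  102=14  103=20  104=22
Turnaround = completion − arrival: 101=9, 102=14, 103=20, 104=22
Total turnaround = 9 + 14 + 20 + 22 = 65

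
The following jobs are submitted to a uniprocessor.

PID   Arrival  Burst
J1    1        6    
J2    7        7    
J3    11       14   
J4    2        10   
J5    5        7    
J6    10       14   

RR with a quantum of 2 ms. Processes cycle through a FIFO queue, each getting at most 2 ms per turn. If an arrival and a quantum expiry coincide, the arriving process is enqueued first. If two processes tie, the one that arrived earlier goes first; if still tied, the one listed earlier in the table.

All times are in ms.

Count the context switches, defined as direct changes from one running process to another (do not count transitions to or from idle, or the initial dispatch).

29

Timeline: | idle 0-1 | J1 1-3 | J4 3-5 | J1 5-7 | J5 7-9 | J4 9-11 | J2 11-13 | J1 13-15 | J5 15-17 | J6 17-19 | J3 19-21 | J4 21-23 | J2 23-25 | J5 25-27 | J6 27-29 | J3 29-31 | J4 31-33 | J2 33-35 | J5 35-36 | J6 36-38 | J3 38-40 | J4 40-42 | J2 42-43 | J6 43-45 | J3 45-47 | J6 47-49 | J3 49-51 | J6 51-53 | J3 53-55 | J6 55-57 | J3 57-59 |
Completion: J1=15  J2=43  J3=59  J4=42  J5=36  J6=57
Turnaround (C−A): J1=14  J2=36  J3=48  J4=40  J5=31  J6=47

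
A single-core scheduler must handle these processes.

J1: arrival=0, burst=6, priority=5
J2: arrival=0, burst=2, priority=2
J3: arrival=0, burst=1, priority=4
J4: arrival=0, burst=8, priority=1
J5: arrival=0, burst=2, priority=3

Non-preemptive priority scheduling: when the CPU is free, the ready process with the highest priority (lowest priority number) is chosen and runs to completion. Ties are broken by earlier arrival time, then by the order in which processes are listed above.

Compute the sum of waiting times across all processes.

Gantt: | J4 0-8 | J2 8-10 | J5 10-12 | J3 12-13 | J1 13-19 |
Completion: J1=19  J2=10  J3=13  J4=8  J5=12
Turnaround (C−A): J1=19  J2=10  J3=13  J4=8  J5=12
Waiting = turnaround − burst: J1=13, J2=8, J3=12, J4=0, J5=10
Total waiting = 13 + 8 + 12 + 0 + 10 = 43

43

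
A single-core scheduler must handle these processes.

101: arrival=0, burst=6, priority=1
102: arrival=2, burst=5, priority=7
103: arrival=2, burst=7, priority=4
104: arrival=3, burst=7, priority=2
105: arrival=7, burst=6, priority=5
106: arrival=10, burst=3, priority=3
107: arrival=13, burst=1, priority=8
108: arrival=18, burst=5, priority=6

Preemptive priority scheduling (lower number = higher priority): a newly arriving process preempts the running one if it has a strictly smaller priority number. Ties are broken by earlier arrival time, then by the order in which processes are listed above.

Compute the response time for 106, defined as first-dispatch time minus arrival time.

Schedule: | 101 0-6 | 104 6-13 | 106 13-16 | 103 16-23 | 105 23-29 | 108 29-34 | 102 34-39 | 107 39-40 |
Completion: 101=6  102=39  103=23  104=13  105=29  106=16  107=40  108=34
Response(106) = first start − arrival = 13 − 10 = 3

3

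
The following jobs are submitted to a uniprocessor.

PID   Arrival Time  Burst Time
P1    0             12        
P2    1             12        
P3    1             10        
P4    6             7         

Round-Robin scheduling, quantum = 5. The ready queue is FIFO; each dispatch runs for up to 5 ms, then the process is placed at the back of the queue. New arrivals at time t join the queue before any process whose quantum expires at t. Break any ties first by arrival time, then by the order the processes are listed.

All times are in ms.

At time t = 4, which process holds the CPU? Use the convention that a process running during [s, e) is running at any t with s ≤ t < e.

P1

Gantt: | P1 0-5 | P2 5-10 | P3 10-15 | P1 15-20 | P4 20-25 | P2 25-30 | P3 30-35 | P1 35-37 | P4 37-39 | P2 39-41 |
Completion: P1=37  P2=41  P3=35  P4=39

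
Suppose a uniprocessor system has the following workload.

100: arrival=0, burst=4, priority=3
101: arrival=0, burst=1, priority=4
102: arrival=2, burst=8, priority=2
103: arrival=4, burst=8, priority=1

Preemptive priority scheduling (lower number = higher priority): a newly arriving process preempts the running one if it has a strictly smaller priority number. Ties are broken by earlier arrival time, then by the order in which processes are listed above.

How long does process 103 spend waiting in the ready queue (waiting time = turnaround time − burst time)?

0

Schedule: | 100 0-2 | 102 2-4 | 103 4-12 | 102 12-18 | 100 18-20 | 101 20-21 |
Completion: 100=20  101=21  102=18  103=12
Turnaround (C−A): 100=20  101=21  102=16  103=8
Waiting(103) = turnaround − burst = 8 − 8 = 0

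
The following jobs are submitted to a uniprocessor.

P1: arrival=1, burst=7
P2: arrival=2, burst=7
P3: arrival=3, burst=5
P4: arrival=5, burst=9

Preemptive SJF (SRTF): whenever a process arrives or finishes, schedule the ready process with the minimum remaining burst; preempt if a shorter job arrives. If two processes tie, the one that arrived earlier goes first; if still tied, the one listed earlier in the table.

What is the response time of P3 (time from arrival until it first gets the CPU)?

Timeline: | idle 0-1 | P1 1-8 | P3 8-13 | P2 13-20 | P4 20-29 |
Completion: P1=8  P2=20  P3=13  P4=29
Turnaround (C−A): P1=7  P2=18  P3=10  P4=24
Response(P3) = first start − arrival = 8 − 3 = 5

5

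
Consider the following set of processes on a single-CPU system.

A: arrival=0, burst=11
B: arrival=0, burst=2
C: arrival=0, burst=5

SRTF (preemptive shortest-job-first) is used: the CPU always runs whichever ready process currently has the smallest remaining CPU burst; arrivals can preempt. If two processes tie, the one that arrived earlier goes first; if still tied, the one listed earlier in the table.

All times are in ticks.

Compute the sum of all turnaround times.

Schedule: | B 0-2 | C 2-7 | A 7-18 |
Completion: A=18  B=2  C=7
Turnaround (C−A): A=18  B=2  C=7
Turnaround = completion − arrival: A=18, B=2, C=7
Total turnaround = 18 + 2 + 7 = 27

27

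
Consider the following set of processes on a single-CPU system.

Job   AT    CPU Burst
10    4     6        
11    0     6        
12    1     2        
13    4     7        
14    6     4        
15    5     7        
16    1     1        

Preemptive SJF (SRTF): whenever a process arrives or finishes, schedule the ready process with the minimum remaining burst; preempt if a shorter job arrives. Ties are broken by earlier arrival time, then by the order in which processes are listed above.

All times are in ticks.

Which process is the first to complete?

16

Gantt: | 11 0-1 | 16 1-2 | 12 2-4 | 11 4-9 | 14 9-13 | 10 13-19 | 13 19-26 | 15 26-33 |
Completion: 10=19  11=9  12=4  13=26  14=13  15=33  16=2
Finish order: 16 → 12 → 11 → 14 → 10 → 13 → 15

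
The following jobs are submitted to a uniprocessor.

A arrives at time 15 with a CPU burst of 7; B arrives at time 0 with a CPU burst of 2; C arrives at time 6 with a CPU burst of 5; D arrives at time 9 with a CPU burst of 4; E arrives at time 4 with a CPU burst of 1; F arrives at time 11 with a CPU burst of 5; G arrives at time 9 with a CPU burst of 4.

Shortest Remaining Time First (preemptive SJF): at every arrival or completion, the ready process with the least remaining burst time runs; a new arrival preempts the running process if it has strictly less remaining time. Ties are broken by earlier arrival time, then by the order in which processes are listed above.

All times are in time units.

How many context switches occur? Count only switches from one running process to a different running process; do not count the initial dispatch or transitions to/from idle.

4

Timeline: | B 0-2 | idle 2-4 | E 4-5 | idle 5-6 | C 6-11 | D 11-15 | G 15-19 | F 19-24 | A 24-31 |
Completion: A=31  B=2  C=11  D=15  E=5  F=24  G=19
Turnaround (C−A): A=16  B=2  C=5  D=6  E=1  F=13  G=10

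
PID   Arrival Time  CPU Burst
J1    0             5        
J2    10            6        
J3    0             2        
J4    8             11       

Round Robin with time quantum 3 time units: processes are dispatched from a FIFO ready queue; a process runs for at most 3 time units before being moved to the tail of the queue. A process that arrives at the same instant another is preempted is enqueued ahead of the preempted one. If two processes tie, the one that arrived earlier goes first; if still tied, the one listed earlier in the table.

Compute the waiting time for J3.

3

Schedule: | J1 0-3 | J3 3-5 | J1 5-7 | idle 7-8 | J4 8-11 | J2 11-14 | J4 14-17 | J2 17-20 | J4 20-25 |
Completion: J1=7  J2=20  J3=5  J4=25
Turnaround (C−A): J1=7  J2=10  J3=5  J4=17
Waiting(J3) = turnaround − burst = 5 − 2 = 3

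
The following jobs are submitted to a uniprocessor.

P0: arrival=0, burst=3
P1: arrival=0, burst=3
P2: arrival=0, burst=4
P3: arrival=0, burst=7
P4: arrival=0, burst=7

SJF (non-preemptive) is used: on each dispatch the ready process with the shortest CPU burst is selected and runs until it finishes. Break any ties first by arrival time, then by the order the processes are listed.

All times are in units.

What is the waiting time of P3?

Timeline: | P0 0-3 | P1 3-6 | P2 6-10 | P3 10-17 | P4 17-24 |
Completion: P0=3  P1=6  P2=10  P3=17  P4=24
Turnaround (C−A): P0=3  P1=6  P2=10  P3=17  P4=24
Waiting(P3) = turnaround − burst = 17 − 7 = 10

10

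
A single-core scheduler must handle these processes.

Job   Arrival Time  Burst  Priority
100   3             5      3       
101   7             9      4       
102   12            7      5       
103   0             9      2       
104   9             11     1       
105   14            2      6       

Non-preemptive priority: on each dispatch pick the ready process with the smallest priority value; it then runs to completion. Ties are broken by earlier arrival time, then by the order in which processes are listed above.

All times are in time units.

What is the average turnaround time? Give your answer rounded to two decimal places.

Timeline: | 103 0-9 | 104 9-20 | 100 20-25 | 101 25-34 | 102 34-41 | 105 41-43 |
Completion: 100=25  101=34  102=41  103=9  104=20  105=43
Turnaround times: 100=22, 101=27, 102=29, 103=9, 104=11, 105=29
Average turnaround = (22+27+29+9+11+29) / 6 = 127/6 = 21.17

21.17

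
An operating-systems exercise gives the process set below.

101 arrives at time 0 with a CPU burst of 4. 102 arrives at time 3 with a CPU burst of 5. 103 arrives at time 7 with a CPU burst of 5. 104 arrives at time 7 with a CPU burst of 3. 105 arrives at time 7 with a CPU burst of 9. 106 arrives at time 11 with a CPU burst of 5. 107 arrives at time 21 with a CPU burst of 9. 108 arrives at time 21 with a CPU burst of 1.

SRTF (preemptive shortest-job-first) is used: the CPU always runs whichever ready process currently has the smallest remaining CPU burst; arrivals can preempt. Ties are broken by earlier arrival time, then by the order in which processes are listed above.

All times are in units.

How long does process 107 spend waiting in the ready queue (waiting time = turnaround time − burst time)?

Timeline: | 101 0-4 | 102 4-9 | 104 9-12 | 103 12-17 | 106 17-22 | 108 22-23 | 105 23-32 | 107 32-41 |
Completion: 101=4  102=9  103=17  104=12  105=32  106=22  107=41  108=23
Turnaround (C−A): 101=4  102=6  103=10  104=5  105=25  106=11  107=20  108=2
Waiting(107) = turnaround − burst = 20 − 9 = 11

11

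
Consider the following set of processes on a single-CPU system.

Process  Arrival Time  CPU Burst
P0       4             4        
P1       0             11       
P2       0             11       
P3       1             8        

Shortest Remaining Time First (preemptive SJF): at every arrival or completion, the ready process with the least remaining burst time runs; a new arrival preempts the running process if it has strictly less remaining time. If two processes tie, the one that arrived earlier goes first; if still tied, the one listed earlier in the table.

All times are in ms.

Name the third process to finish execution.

P1

Schedule: | P1 0-1 | P3 1-4 | P0 4-8 | P3 8-13 | P1 13-23 | P2 23-34 |
Completion: P0=8  P1=23  P2=34  P3=13
Turnaround (C−A): P0=4  P1=23  P2=34  P3=12
Finish order: P0 → P3 → P1 → P2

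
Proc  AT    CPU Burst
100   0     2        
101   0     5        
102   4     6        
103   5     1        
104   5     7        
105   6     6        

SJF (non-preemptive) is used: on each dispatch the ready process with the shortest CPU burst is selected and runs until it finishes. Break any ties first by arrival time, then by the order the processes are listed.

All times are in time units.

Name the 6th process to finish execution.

Gantt: | 100 0-2 | 101 2-7 | 103 7-8 | 102 8-14 | 105 14-20 | 104 20-27 |
Completion: 100=2  101=7  102=14  103=8  104=27  105=20
Finish order: 100 → 101 → 103 → 102 → 105 → 104

104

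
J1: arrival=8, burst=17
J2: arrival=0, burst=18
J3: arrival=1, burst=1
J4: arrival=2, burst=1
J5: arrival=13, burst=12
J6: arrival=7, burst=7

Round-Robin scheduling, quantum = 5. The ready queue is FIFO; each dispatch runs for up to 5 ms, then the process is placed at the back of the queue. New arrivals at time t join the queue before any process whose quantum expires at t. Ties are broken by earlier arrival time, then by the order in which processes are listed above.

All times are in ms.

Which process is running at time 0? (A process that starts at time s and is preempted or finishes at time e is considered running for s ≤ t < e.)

J2

Gantt: | J2 0-5 | J3 5-6 | J4 6-7 | J2 7-12 | J6 12-17 | J1 17-22 | J2 22-27 | J5 27-32 | J6 32-34 | J1 34-39 | J2 39-42 | J5 42-47 | J1 47-52 | J5 52-54 | J1 54-56 |
Completion: J1=56  J2=42  J3=6  J4=7  J5=54  J6=34
Turnaround (C−A): J1=48  J2=42  J3=5  J4=5  J5=41  J6=27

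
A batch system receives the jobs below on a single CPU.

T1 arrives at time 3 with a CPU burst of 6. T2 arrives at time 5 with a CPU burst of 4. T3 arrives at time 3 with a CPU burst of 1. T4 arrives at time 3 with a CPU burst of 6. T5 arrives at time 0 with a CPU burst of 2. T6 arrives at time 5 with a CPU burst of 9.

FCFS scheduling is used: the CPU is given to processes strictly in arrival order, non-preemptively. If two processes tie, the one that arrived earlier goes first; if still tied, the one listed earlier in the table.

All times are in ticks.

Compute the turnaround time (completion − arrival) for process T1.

Gantt: | T5 0-2 | idle 2-3 | T1 3-9 | T3 9-10 | T4 10-16 | T2 16-20 | T6 20-29 |
Completion: T1=9  T2=20  T3=10  T4=16  T5=2  T6=29
Turnaround (C−A): T1=6  T2=15  T3=7  T4=13  T5=2  T6=24
Turnaround(T1) = completion − arrival = 9 − 3 = 6

6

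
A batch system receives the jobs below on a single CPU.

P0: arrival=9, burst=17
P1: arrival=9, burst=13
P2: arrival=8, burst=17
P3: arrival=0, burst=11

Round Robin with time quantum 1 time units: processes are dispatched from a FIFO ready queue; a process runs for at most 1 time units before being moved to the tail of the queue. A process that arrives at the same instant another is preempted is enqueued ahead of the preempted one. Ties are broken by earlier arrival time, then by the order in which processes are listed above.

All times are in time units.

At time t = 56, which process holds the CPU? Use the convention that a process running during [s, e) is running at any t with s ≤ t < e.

Gantt: | P3 0-8 | P2 8-9 | P3 9-10 | P0 10-11 | P1 11-12 | P2 12-13 | P3 13-14 | P0 14-15 | P1 15-16 | P2 16-17 | P3 17-18 | P0 18-19 | P1 19-20 | P2 20-21 | P0 21-22 | P1 22-23 | P2 23-24 | P0 24-25 | P1 25-26 | P2 26-27 | P0 27-28 | P1 28-29 | P2 29-30 | P0 30-31 | P1 31-32 | P2 32-33 | P0 33-34 | P1 34-35 | P2 35-36 | P0 36-37 | P1 37-38 | P2 38-39 | P0 39-40 | P1 40-41 | P2 41-42 | P0 42-43 | P1 43-44 | P2 44-45 | P0 45-46 | P1 46-47 | P2 47-48 | P0 48-49 | P1 49-50 | P2 50-51 | P0 51-52 | P2 52-53 | P0 53-54 | P2 54-55 | P0 55-56 | P2 56-57 | P0 57-58 |
Completion: P0=58  P1=50  P2=57  P3=18
Turnaround (C−A): P0=49  P1=41  P2=49  P3=18

P2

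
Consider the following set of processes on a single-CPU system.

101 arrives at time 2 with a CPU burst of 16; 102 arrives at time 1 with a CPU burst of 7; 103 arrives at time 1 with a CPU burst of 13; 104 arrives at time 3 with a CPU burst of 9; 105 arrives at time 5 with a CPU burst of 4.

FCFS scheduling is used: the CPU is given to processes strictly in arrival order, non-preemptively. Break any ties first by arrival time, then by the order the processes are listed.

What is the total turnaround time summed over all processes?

Schedule: | idle 0-1 | 102 1-8 | 103 8-21 | 101 21-37 | 104 37-46 | 105 46-50 |
Completion: 101=37  102=8  103=21  104=46  105=50
Turnaround = completion − arrival: 101=35, 102=7, 103=20, 104=43, 105=45
Total turnaround = 35 + 7 + 20 + 43 + 45 = 150

150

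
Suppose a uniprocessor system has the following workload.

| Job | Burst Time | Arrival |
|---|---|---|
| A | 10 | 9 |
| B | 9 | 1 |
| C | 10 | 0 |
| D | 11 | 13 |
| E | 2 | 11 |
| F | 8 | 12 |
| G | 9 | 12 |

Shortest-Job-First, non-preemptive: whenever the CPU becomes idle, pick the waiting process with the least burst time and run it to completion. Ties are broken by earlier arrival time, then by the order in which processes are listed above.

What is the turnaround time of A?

39

Timeline: | C 0-10 | B 10-19 | E 19-21 | F 21-29 | G 29-38 | A 38-48 | D 48-59 |
Completion: A=48  B=19  C=10  D=59  E=21  F=29  G=38
Turnaround (C−A): A=39  B=18  C=10  D=46  E=10  F=17  G=26
Turnaround(A) = completion − arrival = 48 − 9 = 39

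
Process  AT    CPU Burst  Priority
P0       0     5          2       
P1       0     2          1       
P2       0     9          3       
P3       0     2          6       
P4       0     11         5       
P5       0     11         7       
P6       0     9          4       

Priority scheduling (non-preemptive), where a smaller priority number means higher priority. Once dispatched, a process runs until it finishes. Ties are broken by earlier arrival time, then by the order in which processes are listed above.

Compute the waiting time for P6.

Gantt: | P1 0-2 | P0 2-7 | P2 7-16 | P6 16-25 | P4 25-36 | P3 36-38 | P5 38-49 |
Completion: P0=7  P1=2  P2=16  P3=38  P4=36  P5=49  P6=25
Turnaround (C−A): P0=7  P1=2  P2=16  P3=38  P4=36  P5=49  P6=25
Waiting(P6) = turnaround − burst = 25 − 9 = 16

16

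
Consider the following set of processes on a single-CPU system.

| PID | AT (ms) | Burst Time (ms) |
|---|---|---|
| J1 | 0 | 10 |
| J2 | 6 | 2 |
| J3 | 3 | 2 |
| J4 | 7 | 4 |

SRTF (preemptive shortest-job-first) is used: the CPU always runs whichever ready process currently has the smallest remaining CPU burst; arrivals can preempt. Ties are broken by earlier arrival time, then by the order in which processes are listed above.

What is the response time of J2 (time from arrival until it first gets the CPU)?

0

Gantt: | J1 0-3 | J3 3-5 | J1 5-6 | J2 6-8 | J4 8-12 | J1 12-18 |
Completion: J1=18  J2=8  J3=5  J4=12
Response(J2) = first start − arrival = 6 − 6 = 0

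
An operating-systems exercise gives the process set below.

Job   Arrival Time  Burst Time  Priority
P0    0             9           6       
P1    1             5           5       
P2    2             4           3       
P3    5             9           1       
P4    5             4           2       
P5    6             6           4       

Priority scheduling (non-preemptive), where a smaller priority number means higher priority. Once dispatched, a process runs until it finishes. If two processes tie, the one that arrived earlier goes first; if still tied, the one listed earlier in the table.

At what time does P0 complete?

Schedule: | P0 0-9 | P3 9-18 | P4 18-22 | P2 22-26 | P5 26-32 | P1 32-37 |
Completion: P0=9  P1=37  P2=26  P3=18  P4=22  P5=32
Turnaround (C−A): P0=9  P1=36  P2=24  P3=13  P4=17  P5=26

9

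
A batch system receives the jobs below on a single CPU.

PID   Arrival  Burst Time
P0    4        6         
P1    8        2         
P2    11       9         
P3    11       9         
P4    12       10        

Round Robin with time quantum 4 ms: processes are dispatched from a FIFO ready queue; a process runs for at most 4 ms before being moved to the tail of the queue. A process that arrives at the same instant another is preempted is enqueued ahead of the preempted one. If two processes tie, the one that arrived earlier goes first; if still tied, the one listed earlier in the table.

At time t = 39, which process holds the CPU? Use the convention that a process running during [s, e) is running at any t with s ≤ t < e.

P4

Gantt: | idle 0-4 | P0 4-8 | P1 8-10 | P0 10-12 | P2 12-16 | P3 16-20 | P4 20-24 | P2 24-28 | P3 28-32 | P4 32-36 | P2 36-37 | P3 37-38 | P4 38-40 |
Completion: P0=12  P1=10  P2=37  P3=38  P4=40
Turnaround (C−A): P0=8  P1=2  P2=26  P3=27  P4=28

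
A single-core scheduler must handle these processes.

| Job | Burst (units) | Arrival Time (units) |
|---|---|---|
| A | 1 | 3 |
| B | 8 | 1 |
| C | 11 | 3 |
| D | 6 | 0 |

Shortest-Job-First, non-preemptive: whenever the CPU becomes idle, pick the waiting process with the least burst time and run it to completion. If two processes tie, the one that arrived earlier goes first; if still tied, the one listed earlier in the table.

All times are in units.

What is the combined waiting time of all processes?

Timeline: | D 0-6 | A 6-7 | B 7-15 | C 15-26 |
Completion: A=7  B=15  C=26  D=6
Turnaround (C−A): A=4  B=14  C=23  D=6
Waiting = turnaround − burst: A=3, B=6, C=12, D=0
Total waiting = 3 + 6 + 12 + 0 = 21

21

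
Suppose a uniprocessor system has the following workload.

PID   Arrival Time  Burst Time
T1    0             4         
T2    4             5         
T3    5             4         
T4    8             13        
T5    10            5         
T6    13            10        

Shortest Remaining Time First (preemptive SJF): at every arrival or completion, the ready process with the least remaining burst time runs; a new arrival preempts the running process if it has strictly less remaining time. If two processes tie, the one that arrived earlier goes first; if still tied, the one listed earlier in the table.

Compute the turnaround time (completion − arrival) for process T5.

8

Schedule: | T1 0-4 | T2 4-9 | T3 9-13 | T5 13-18 | T6 18-28 | T4 28-41 |
Completion: T1=4  T2=9  T3=13  T4=41  T5=18  T6=28
Turnaround(T5) = completion − arrival = 18 − 10 = 8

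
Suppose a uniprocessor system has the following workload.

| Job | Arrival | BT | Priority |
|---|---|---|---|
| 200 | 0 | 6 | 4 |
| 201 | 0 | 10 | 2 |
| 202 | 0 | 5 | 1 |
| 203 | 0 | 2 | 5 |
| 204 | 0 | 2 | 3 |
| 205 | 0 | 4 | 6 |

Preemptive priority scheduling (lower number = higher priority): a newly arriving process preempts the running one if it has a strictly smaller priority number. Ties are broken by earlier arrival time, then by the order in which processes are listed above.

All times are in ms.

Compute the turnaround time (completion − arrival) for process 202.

5

Schedule: | 202 0-5 | 201 5-15 | 204 15-17 | 200 17-23 | 203 23-25 | 205 25-29 |
Completion: 200=23  201=15  202=5  203=25  204=17  205=29
Turnaround(202) = completion − arrival = 5 − 0 = 5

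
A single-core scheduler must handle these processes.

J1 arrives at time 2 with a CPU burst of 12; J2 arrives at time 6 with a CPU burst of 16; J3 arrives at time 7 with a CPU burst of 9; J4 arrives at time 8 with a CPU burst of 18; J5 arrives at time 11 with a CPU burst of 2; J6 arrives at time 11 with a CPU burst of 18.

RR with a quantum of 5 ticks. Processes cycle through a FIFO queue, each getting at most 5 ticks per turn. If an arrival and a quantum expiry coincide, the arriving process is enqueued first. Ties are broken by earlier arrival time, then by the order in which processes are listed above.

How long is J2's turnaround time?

Gantt: | idle 0-2 | J1 2-7 | J2 7-12 | J3 12-17 | J1 17-22 | J4 22-27 | J5 27-29 | J6 29-34 | J2 34-39 | J3 39-43 | J1 43-45 | J4 45-50 | J6 50-55 | J2 55-60 | J4 60-65 | J6 65-70 | J2 70-71 | J4 71-74 | J6 74-77 |
Completion: J1=45  J2=71  J3=43  J4=74  J5=29  J6=77
Turnaround (C−A): J1=43  J2=65  J3=36  J4=66  J5=18  J6=66
Turnaround(J2) = completion − arrival = 71 − 6 = 65

65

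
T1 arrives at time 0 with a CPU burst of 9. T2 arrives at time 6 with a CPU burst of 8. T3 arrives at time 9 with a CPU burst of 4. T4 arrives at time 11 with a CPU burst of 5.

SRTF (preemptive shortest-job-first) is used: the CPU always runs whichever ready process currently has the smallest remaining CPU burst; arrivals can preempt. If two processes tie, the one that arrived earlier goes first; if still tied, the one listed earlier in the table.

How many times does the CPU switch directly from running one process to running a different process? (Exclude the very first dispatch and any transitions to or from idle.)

Gantt: | T1 0-9 | T3 9-13 | T4 13-18 | T2 18-26 |
Completion: T1=9  T2=26  T3=13  T4=18
Turnaround (C−A): T1=9  T2=20  T3=4  T4=7

3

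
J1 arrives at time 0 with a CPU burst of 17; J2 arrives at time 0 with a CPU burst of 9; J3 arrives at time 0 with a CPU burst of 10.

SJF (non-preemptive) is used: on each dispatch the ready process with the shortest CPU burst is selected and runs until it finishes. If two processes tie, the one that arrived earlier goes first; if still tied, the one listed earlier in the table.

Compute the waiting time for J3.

9

Timeline: | J2 0-9 | J3 9-19 | J1 19-36 |
Completion: J1=36  J2=9  J3=19
Waiting(J3) = turnaround − burst = 19 − 10 = 9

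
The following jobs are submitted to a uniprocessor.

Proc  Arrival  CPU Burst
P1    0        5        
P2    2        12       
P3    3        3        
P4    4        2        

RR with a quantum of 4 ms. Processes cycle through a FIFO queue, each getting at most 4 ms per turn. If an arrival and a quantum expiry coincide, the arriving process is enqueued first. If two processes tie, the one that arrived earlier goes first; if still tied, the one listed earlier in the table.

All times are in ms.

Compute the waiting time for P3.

5

Schedule: | P1 0-4 | P2 4-8 | P3 8-11 | P4 11-13 | P1 13-14 | P2 14-22 |
Completion: P1=14  P2=22  P3=11  P4=13
Waiting(P3) = turnaround − burst = 8 − 3 = 5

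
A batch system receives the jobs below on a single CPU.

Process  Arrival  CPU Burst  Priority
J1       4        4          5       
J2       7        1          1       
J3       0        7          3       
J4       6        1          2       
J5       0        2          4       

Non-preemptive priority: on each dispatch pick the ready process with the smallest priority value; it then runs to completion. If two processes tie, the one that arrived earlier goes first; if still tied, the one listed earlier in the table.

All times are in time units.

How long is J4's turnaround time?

3

Gantt: | J3 0-7 | J2 7-8 | J4 8-9 | J5 9-11 | J1 11-15 |
Completion: J1=15  J2=8  J3=7  J4=9  J5=11
Turnaround(J4) = completion − arrival = 9 − 6 = 3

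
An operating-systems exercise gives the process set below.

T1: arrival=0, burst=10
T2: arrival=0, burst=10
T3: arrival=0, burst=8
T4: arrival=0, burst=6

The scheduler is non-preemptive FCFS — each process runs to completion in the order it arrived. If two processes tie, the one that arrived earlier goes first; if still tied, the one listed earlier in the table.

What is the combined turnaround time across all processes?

Schedule: | T1 0-10 | T2 10-20 | T3 20-28 | T4 28-34 |
Completion: T1=10  T2=20  T3=28  T4=34
Turnaround = completion − arrival: T1=10, T2=20, T3=28, T4=34
Total turnaround = 10 + 20 + 28 + 34 = 92

92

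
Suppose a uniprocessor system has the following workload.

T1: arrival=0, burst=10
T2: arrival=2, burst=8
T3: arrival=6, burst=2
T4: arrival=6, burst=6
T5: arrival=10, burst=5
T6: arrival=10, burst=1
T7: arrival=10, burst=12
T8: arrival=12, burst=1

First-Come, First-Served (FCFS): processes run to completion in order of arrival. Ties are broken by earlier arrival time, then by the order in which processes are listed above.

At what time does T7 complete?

44

Gantt: | T1 0-10 | T2 10-18 | T3 18-20 | T4 20-26 | T5 26-31 | T6 31-32 | T7 32-44 | T8 44-45 |
Completion: T1=10  T2=18  T3=20  T4=26  T5=31  T6=32  T7=44  T8=45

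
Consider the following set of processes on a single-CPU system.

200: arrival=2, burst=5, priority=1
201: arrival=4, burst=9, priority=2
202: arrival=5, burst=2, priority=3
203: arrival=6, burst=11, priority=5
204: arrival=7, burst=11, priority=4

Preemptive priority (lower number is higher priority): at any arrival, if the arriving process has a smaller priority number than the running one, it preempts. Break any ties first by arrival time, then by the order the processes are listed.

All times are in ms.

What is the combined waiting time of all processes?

Timeline: | idle 0-2 | 200 2-7 | 201 7-16 | 202 16-18 | 204 18-29 | 203 29-40 |
Completion: 200=7  201=16  202=18  203=40  204=29
Waiting = turnaround − burst: 200=0, 201=3, 202=11, 203=23, 204=11
Total waiting = 0 + 3 + 11 + 23 + 11 = 48

48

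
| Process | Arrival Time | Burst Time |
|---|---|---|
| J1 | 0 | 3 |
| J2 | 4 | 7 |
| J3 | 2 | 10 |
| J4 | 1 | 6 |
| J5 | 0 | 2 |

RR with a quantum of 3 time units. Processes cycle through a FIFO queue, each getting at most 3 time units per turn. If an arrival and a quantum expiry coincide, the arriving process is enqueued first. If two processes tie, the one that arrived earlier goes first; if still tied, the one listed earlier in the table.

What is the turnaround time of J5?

Gantt: | J1 0-3 | J5 3-5 | J4 5-8 | J3 8-11 | J2 11-14 | J4 14-17 | J3 17-20 | J2 20-23 | J3 23-26 | J2 26-27 | J3 27-28 |
Completion: J1=3  J2=27  J3=28  J4=17  J5=5
Turnaround(J5) = completion − arrival = 5 − 0 = 5

5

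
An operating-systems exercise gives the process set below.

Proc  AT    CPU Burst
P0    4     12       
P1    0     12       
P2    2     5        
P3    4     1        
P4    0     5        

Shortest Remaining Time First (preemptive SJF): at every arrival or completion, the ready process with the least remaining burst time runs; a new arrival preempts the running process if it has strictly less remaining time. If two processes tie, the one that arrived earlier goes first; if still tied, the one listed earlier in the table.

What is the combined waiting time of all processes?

35

Schedule: | P4 0-5 | P3 5-6 | P2 6-11 | P1 11-23 | P0 23-35 |
Completion: P0=35  P1=23  P2=11  P3=6  P4=5
Turnaround (C−A): P0=31  P1=23  P2=9  P3=2  P4=5
Waiting = turnaround − burst: P0=19, P1=11, P2=4, P3=1, P4=0
Total waiting = 19 + 11 + 4 + 1 + 0 = 35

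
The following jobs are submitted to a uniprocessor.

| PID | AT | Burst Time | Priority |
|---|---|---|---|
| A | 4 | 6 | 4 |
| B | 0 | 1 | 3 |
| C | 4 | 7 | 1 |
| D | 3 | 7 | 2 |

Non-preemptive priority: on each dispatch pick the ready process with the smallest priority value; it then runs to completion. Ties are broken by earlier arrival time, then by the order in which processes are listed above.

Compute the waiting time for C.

6

Timeline: | B 0-1 | idle 1-3 | D 3-10 | C 10-17 | A 17-23 |
Completion: A=23  B=1  C=17  D=10
Waiting(C) = turnaround − burst = 13 − 7 = 6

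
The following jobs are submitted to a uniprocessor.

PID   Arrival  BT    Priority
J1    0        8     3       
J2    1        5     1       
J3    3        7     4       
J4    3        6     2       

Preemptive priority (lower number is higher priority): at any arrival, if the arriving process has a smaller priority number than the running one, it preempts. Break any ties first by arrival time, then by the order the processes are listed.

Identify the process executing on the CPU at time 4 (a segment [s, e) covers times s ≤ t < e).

Timeline: | J1 0-1 | J2 1-6 | J4 6-12 | J1 12-19 | J3 19-26 |
Completion: J1=19  J2=6  J3=26  J4=12
Turnaround (C−A): J1=19  J2=5  J3=23  J4=9

J2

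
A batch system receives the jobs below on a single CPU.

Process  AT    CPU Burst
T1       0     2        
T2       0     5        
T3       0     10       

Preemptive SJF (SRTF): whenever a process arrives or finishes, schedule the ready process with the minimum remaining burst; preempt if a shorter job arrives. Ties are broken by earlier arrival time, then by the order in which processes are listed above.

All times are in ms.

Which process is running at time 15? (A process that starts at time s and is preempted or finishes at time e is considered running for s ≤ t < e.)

Timeline: | T1 0-2 | T2 2-7 | T3 7-17 |
Completion: T1=2  T2=7  T3=17

T3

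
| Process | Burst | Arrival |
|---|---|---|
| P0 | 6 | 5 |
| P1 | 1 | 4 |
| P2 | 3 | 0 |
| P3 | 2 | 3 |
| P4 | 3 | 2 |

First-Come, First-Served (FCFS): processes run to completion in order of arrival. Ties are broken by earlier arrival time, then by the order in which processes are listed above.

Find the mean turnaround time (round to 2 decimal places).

Gantt: | P2 0-3 | P4 3-6 | P3 6-8 | P1 8-9 | P0 9-15 |
Completion: P0=15  P1=9  P2=3  P3=8  P4=6
Turnaround times: P0=10, P1=5, P2=3, P3=5, P4=4
Average turnaround = (10+5+3+5+4) / 5 = 27/5 = 5.40

5.40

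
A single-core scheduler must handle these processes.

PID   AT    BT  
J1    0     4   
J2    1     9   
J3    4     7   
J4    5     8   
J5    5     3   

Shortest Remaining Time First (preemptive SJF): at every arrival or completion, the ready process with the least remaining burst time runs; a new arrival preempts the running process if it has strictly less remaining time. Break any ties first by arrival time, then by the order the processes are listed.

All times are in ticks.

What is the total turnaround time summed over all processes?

64

Gantt: | J1 0-4 | J3 4-5 | J5 5-8 | J3 8-14 | J4 14-22 | J2 22-31 |
Completion: J1=4  J2=31  J3=14  J4=22  J5=8
Turnaround = completion − arrival: J1=4, J2=30, J3=10, J4=17, J5=3
Total turnaround = 4 + 30 + 10 + 17 + 3 = 64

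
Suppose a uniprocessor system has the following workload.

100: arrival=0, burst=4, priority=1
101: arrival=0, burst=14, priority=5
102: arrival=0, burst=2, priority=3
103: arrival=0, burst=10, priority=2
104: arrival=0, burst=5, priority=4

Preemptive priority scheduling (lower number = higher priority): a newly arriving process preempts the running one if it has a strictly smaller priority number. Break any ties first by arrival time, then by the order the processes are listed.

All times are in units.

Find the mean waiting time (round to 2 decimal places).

11.00

Gantt: | 100 0-4 | 103 4-14 | 102 14-16 | 104 16-21 | 101 21-35 |
Completion: 100=4  101=35  102=16  103=14  104=21
Waiting times: 100=0, 101=21, 102=14, 103=4, 104=16
Average waiting = (0+21+14+4+16) / 5 = 55/5 = 11.00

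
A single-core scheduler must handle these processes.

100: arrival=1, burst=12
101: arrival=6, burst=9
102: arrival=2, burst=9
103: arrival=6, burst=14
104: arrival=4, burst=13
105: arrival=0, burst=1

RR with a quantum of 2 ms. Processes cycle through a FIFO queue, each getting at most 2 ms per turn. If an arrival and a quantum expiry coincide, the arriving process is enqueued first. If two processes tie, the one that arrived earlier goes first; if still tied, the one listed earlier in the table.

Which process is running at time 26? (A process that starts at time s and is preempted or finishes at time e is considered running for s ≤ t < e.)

Gantt: | 105 0-1 | 100 1-3 | 102 3-5 | 100 5-7 | 104 7-9 | 102 9-11 | 101 11-13 | 103 13-15 | 100 15-17 | 104 17-19 | 102 19-21 | 101 21-23 | 103 23-25 | 100 25-27 | 104 27-29 | 102 29-31 | 101 31-33 | 103 33-35 | 100 35-37 | 104 37-39 | 102 39-40 | 101 40-42 | 103 42-44 | 100 44-46 | 104 46-48 | 101 48-49 | 103 49-51 | 104 51-53 | 103 53-55 | 104 55-56 | 103 56-58 |
Completion: 100=46  101=49  102=40  103=58  104=56  105=1
Turnaround (C−A): 100=45  101=43  102=38  103=52  104=52  105=1

100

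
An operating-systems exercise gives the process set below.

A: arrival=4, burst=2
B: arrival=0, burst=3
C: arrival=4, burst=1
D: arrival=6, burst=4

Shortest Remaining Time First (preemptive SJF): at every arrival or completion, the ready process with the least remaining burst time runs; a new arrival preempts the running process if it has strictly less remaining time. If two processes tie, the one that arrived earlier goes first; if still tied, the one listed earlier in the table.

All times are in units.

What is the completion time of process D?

11

Gantt: | B 0-3 | idle 3-4 | C 4-5 | A 5-7 | D 7-11 |
Completion: A=7  B=3  C=5  D=11
Turnaround (C−A): A=3  B=3  C=1  D=5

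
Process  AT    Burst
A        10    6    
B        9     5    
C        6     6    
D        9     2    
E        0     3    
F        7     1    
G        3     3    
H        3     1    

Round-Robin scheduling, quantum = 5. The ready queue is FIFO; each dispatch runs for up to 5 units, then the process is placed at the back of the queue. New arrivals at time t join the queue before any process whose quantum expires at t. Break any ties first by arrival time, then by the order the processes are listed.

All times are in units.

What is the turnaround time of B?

Schedule: | E 0-3 | G 3-6 | H 6-7 | C 7-12 | F 12-13 | B 13-18 | D 18-20 | A 20-25 | C 25-26 | A 26-27 |
Completion: A=27  B=18  C=26  D=20  E=3  F=13  G=6  H=7
Turnaround (C−A): A=17  B=9  C=20  D=11  E=3  F=6  G=3  H=4
Turnaround(B) = completion − arrival = 18 − 9 = 9

9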